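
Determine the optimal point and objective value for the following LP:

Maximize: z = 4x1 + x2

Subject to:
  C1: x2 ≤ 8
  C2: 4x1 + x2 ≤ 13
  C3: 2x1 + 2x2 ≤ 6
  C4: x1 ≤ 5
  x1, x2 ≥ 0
x1 = 3, x2 = 0, z = 12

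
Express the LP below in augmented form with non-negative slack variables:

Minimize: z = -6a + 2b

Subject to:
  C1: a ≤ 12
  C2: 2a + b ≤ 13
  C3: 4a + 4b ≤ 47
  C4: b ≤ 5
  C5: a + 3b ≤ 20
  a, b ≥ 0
min z = -6a + 2b

s.t.
  a + s1 = 12
  2a + b + s2 = 13
  4a + 4b + s3 = 47
  b + s4 = 5
  a + 3b + s5 = 20
  a, b, s1, s2, s3, s4, s5 ≥ 0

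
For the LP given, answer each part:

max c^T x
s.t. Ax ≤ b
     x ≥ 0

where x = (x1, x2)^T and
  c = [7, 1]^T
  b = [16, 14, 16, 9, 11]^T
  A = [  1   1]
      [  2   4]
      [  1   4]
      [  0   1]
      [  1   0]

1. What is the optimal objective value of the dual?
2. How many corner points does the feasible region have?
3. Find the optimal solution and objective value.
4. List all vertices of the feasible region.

1. 49 (by strong duality, equal to the primal optimum)
2. 3
3. x1 = 7, x2 = 0, z = 49
4. (0, 0), (7, 0), (0, 3.5)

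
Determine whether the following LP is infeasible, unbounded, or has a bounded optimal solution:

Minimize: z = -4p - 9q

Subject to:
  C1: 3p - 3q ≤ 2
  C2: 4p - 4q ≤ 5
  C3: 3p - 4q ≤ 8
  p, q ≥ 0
Feasible point: (0, 0) satisfies every constraint, so the LP is feasible.
Direction d = (0, 1): for each constraint row a, a·d ≤ 0 —
  (3)(0) + (-3)(1) = -3 ≤ 0
  (4)(0) + (-4)(1) = -4 ≤ 0
  (3)(0) + (-4)(1) = -4 ≤ 0
and d ≥ 0, so (0, 0) + t·d stays feasible for every t ≥ 0. Along this ray z = -4p - 9q changes by -9 per unit t, so z → −∞.

Unbounded — the objective can decrease without bound over the feasible region.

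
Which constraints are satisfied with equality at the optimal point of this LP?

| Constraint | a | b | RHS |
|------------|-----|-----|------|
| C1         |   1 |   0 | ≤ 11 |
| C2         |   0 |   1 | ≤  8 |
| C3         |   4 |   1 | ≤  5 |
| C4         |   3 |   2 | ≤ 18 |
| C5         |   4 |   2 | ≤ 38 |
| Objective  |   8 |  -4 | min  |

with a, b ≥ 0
Optimal: a = 0, b = 5
Binding: C3, a ≥ 0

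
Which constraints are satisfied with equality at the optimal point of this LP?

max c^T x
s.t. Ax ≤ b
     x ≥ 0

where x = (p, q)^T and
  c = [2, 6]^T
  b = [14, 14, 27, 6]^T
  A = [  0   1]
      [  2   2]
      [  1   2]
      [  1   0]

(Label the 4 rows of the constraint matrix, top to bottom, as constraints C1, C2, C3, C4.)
Optimal: p = 0, q = 7
Binding: C2, p ≥ 0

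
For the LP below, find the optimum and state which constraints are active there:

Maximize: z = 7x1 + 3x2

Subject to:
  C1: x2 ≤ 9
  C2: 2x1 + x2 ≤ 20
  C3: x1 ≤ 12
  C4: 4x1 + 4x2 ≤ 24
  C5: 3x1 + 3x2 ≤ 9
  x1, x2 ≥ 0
Optimal: x1 = 3, x2 = 0
Slack at optimum:
  C1: slack = 9
  C2: slack = 14
  C3: slack = 9
  C4: slack = 12
  C5: slack = 0 (binding)
  x1 ≥ 0: x1 = 3
  x2 ≥ 0: x2 = 0 (binding)
Binding constraints: C5, x2 ≥ 0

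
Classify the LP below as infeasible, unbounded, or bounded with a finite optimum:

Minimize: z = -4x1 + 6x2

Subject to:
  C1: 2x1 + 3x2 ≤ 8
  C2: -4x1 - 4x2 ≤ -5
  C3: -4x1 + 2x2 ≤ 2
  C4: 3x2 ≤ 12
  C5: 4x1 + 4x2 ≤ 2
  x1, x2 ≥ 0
C5 requires 4x1 + 4x2 ≤ 2, while C2 (-4x1 - 4x2 ≤ -5) is equivalent to 4x1 + 4x2 ≥ 5. Together they would need 5 ≤ 4x1 + 4x2 ≤ 2, which is impossible since 5 > 2. No point satisfies all constraints.

Infeasible — the constraint set is empty.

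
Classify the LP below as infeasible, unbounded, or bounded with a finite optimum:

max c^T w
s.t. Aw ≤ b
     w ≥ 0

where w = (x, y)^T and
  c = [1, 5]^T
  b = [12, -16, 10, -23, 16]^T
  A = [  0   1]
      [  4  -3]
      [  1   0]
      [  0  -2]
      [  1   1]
The point (4, 12) satisfies every constraint, so the LP is feasible; the constraints give x ≤ 10 and y ≤ 12, which with x, y ≥ 0 keep the feasible region inside a bounded box. A feasible, bounded LP attains a finite optimum at a vertex.

Bounded optimum: z* = 64 at (4, 12).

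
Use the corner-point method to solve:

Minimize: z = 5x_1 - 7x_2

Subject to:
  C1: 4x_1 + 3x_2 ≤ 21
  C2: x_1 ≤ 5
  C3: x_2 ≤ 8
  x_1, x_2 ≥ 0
Each vertex is the intersection of two constraint boundaries that also satisfies all remaining constraints:
  x_1 = 0 and x_2 = 0 → (0, 0)
  x_1 = 5 and x_2 = 0 → (5, 0)
  4x_1 + 3x_2 = 21 and x_1 = 5 → (5, 0.3333)
  4x_1 + 3x_2 = 21 and x_1 = 0 → (0, 7)

Evaluating z = 5x_1 - 7x_2 at each vertex:
  (0, 0): z = 0
  (5, 0): z = 25
  (5, 0.3333): z = 22.67
  (0, 7): z = -49

The minimum is at (0, 7) with z = -49.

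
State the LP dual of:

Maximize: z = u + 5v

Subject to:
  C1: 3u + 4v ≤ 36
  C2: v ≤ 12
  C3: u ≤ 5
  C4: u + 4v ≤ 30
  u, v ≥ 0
Minimize: z = 36y1 + 12y2 + 5y3 + 30y4

Subject to:
  C1: -3y1 - y3 - y4 ≤ -1
  C2: -4y1 - y2 - 4y4 ≤ -5
  y1, y2, y3, y4 ≥ 0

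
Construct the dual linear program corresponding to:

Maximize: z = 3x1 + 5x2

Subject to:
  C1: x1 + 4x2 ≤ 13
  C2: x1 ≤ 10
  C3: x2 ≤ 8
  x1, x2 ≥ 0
Minimize: z = 13y1 + 10y2 + 8y3

Subject to:
  C1: -y1 - y2 ≤ -3
  C2: -4y1 - y3 ≤ -5
  y1, y2, y3 ≥ 0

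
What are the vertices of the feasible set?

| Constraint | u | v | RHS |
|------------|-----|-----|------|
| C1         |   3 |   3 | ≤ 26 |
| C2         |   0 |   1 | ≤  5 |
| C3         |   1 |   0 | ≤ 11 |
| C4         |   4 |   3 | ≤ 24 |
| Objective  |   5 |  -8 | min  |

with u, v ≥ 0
Each vertex is the intersection of two constraint boundaries that also satisfies all remaining constraints:
  u = 0 and v = 0 → (0, 0)
  4u + 3v = 24 and v = 0 → (6, 0)
  v = 5 and 4u + 3v = 24 → (2.25, 5)
  v = 5 and u = 0 → (0, 5)

Vertices: (0, 0), (6, 0), (2.25, 5), (0, 5)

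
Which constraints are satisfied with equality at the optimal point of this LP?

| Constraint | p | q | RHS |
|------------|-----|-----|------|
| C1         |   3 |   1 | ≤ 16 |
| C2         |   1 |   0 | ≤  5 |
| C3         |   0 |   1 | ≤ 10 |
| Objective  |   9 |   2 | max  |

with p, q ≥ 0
Optimal: p = 5, q = 1
Slack at optimum:
  C1: slack = 0 (binding)
  C2: slack = 0 (binding)
  C3: slack = 9
  p ≥ 0: p = 5
  q ≥ 0: q = 1
Binding constraints: C1, C2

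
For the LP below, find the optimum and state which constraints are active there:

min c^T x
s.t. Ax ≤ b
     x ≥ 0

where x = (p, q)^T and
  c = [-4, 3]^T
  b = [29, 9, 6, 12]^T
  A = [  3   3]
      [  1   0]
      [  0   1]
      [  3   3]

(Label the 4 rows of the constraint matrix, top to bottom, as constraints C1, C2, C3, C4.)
Optimal: p = 4, q = 0
Slack at optimum:
  C1: slack = 17
  C2: slack = 5
  C3: slack = 6
  C4: slack = 0 (binding)
  p ≥ 0: p = 4
  q ≥ 0: q = 0 (binding)
Binding constraints: C4, q ≥ 0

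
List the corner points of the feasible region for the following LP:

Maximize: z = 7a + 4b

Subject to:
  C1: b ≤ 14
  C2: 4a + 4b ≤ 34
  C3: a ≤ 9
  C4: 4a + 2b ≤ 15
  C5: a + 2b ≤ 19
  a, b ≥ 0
Each vertex is the intersection of two constraint boundaries that also satisfies all remaining constraints:
  a = 0 and b = 0 → (0, 0)
  4a + 2b = 15 and b = 0 → (3.75, 0)
  4a + 2b = 15 and a = 0 → (0, 7.5)

Vertices: (0, 0), (3.75, 0), (0, 7.5)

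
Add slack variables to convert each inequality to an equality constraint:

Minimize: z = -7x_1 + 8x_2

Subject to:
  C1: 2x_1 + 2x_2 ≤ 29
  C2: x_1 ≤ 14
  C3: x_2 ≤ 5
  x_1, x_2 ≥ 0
min z = -7x_1 + 8x_2

s.t.
  2x_1 + 2x_2 + s1 = 29
  x_1 + s2 = 14
  x_2 + s3 = 5
  x_1, x_2, s1, s2, s3 ≥ 0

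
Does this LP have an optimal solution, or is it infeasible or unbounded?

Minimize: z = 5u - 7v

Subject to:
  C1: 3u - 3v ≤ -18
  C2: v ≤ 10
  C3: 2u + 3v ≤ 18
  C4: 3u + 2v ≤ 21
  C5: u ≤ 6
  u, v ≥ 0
The point (0, 6) satisfies every constraint, so the LP is feasible; the constraints give u ≤ 6 and v ≤ 10, which with u, v ≥ 0 keep the feasible region inside a bounded box. A feasible, bounded LP attains a finite optimum at a vertex.

Evaluating z = 5u - 7v at each vertex:
  (0, 6): z = -42

Bounded optimum: z* = -42 at (0, 6).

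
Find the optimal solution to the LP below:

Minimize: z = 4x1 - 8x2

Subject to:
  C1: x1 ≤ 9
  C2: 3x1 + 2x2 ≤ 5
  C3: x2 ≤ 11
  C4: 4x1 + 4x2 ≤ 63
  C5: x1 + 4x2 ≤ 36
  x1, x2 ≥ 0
Each vertex is the intersection of two constraint boundaries that also satisfies all remaining constraints:
  x1 = 0 and x2 = 0 → (0, 0)
  3x1 + 2x2 = 5 and x2 = 0 → (1.667, 0)
  3x1 + 2x2 = 5 and x1 = 0 → (0, 2.5)

Evaluating z = 4x1 - 8x2 at each vertex:
  (0, 0): z = 0
  (1.667, 0): z = 6.667
  (0, 2.5): z = -20

The minimum is at (0, 2.5) with z = -20.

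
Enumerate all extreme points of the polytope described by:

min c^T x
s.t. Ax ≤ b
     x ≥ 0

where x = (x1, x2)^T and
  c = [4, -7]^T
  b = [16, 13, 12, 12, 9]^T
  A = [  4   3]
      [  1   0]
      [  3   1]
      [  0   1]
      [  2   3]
Each vertex is the intersection of two constraint boundaries that also satisfies all remaining constraints:
  x1 = 0 and x2 = 0 → (0, 0)
  4x1 + 3x2 = 16 and 3x1 + x2 = 12 → (4, 0)
  4x1 + 3x2 = 16 and 2x1 + 3x2 = 9 → (3.5, 0.6667)
  2x1 + 3x2 = 9 and x1 = 0 → (0, 3)

Vertices: (0, 0), (4, 0), (3.5, 0.6667), (0, 3)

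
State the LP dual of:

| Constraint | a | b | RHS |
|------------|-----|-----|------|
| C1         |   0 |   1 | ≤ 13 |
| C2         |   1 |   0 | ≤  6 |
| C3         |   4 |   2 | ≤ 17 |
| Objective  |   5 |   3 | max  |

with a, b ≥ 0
Minimize: z = 13y1 + 6y2 + 17y3

Subject to:
  C1: -y2 - 4y3 ≤ -5
  C2: -y1 - 2y3 ≤ -3
  y1, y2, y3 ≥ 0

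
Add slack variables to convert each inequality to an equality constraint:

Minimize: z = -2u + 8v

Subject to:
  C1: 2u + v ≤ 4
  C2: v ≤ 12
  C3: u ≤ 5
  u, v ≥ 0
min z = -2u + 8v

s.t.
  2u + v + s1 = 4
  v + s2 = 12
  u + s3 = 5
  u, v, s1, s2, s3 ≥ 0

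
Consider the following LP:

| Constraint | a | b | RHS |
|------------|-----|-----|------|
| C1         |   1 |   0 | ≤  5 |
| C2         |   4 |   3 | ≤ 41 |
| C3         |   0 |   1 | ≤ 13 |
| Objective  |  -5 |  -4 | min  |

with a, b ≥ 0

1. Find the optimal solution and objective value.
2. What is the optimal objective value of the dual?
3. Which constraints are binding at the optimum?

1. a = 0.5, b = 13, z = -54.5
2. -54.5 (by strong duality, equal to the primal optimum)
3. C2, C3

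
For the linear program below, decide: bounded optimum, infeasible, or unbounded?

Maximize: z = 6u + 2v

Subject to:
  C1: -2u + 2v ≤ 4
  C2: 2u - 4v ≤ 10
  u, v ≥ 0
Feasible point: (0, 0) satisfies every constraint, so the LP is feasible.
Direction d = (1, 1): for each constraint row a, a·d ≤ 0 —
  (-2)(1) + (2)(1) = 0 ≤ 0
  (2)(1) + (-4)(1) = -2 ≤ 0
and d ≥ 0, so (0, 0) + t·d stays feasible for every t ≥ 0. Along this ray z = 6u + 2v changes by 8 per unit t, so z → +∞.

The LP is unbounded; z can be made arbitrarily large.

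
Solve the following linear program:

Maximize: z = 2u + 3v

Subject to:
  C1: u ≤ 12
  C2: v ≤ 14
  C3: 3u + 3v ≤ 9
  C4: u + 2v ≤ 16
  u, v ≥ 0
Each vertex is the intersection of two constraint boundaries that also satisfies all remaining constraints:
  u = 0 and v = 0 → (0, 0)
  3u + 3v = 9 and v = 0 → (3, 0)
  3u + 3v = 9 and u = 0 → (0, 3)

Evaluating z = 2u + 3v at each vertex:
  (0, 0): z = 0
  (3, 0): z = 6
  (0, 3): z = 9

The maximum is at (0, 3) with z = 9.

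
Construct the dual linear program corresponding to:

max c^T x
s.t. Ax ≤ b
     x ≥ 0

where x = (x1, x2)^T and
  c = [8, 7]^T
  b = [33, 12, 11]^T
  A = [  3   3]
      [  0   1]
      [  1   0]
Minimize: z = 33y1 + 12y2 + 11y3

Subject to:
  C1: -3y1 - y3 ≤ -8
  C2: -3y1 - y2 ≤ -7
  y1, y2, y3 ≥ 0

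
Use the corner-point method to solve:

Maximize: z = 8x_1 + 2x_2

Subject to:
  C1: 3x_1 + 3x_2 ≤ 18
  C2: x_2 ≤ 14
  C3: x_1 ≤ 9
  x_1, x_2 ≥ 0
Each vertex is the intersection of two constraint boundaries that also satisfies all remaining constraints:
  x_1 = 0 and x_2 = 0 → (0, 0)
  3x_1 + 3x_2 = 18 and x_2 = 0 → (6, 0)
  3x_1 + 3x_2 = 18 and x_1 = 0 → (0, 6)

Evaluating z = 8x_1 + 2x_2 at each vertex:
  (0, 0): z = 0
  (6, 0): z = 48
  (0, 6): z = 12

The maximum is at (6, 0) with z = 48.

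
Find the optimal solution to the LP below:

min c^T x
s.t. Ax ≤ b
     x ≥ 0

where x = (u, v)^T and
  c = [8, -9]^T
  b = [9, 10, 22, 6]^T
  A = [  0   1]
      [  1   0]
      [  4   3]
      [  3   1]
u = 0, v = 6, z = -54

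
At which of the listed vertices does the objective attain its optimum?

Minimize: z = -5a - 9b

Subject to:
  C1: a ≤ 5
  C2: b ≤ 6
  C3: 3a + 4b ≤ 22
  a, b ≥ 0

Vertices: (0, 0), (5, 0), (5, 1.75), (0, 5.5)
(0, 5.5) with z = -49.5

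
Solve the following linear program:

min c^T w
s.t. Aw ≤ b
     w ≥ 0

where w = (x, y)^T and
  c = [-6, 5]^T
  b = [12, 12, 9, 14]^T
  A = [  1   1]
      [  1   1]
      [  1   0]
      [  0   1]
Each vertex is the intersection of two constraint boundaries that also satisfies all remaining constraints:
  x = 0 and y = 0 → (0, 0)
  x = 9 and y = 0 → (9, 0)
  x + y = 12 and x = 9 → (9, 3)
  x + y = 12 and x = 0 → (0, 12)

Evaluating z = -6x + 5y at each vertex:
  (0, 0): z = 0
  (9, 0): z = -54
  (9, 3): z = -39
  (0, 12): z = 60

The minimum is at (9, 0) with z = -54.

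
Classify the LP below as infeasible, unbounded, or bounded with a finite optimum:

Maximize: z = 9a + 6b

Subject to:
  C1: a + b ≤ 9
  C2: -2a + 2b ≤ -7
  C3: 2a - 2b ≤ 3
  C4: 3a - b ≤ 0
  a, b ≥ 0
C3 requires 2a - 2b ≤ 3, while C2 (-2a + 2b ≤ -7) is equivalent to 2a - 2b ≥ 7. Together they would need 7 ≤ 2a - 2b ≤ 3, which is impossible since 7 > 3. No point satisfies all constraints.

Infeasible: no point satisfies all constraints simultaneously.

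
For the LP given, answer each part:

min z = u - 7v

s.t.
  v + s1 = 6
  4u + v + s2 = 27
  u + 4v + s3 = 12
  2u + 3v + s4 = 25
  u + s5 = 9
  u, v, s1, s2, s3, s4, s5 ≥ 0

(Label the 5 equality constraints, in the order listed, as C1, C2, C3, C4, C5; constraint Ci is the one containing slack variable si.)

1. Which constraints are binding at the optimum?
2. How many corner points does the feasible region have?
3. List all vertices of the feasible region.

1. C3, u ≥ 0
2. 4
3. (0, 0), (6.75, 0), (6.4, 1.4), (0, 3)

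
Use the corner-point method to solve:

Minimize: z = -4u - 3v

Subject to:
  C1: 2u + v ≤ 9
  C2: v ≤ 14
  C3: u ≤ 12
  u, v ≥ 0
u = 0, v = 9, z = -27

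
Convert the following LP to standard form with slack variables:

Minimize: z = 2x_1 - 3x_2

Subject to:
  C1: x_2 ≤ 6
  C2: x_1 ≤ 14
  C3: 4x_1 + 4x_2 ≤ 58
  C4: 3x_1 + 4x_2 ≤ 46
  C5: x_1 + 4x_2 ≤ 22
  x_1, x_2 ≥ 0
min z = 2x_1 - 3x_2

s.t.
  x_2 + s1 = 6
  x_1 + s2 = 14
  4x_1 + 4x_2 + s3 = 58
  3x_1 + 4x_2 + s4 = 46
  x_1 + 4x_2 + s5 = 22
  x_1, x_2, s1, s2, s3, s4, s5 ≥ 0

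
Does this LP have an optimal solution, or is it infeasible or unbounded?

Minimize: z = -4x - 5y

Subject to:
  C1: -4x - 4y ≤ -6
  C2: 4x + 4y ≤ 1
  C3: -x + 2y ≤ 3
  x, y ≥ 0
C2 requires 4x + 4y ≤ 1, while C1 (-4x - 4y ≤ -6) is equivalent to 4x + 4y ≥ 6. Together they would need 6 ≤ 4x + 4y ≤ 1, which is impossible since 6 > 1. No point satisfies all constraints.

Infeasible — the constraint set is empty.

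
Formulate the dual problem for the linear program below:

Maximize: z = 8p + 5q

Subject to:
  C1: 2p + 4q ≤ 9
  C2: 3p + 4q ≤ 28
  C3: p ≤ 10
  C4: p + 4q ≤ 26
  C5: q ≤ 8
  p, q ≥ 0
Minimize: z = 9y1 + 28y2 + 10y3 + 26y4 + 8y5

Subject to:
  C1: -2y1 - 3y2 - y3 - y4 ≤ -8
  C2: -4y1 - 4y2 - 4y4 - y5 ≤ -5
  y1, y2, y3, y4, y5 ≥ 0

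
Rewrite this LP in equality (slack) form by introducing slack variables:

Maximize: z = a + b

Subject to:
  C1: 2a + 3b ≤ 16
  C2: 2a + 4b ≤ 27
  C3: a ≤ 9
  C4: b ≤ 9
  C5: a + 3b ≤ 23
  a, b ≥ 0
max z = a + b

s.t.
  2a + 3b + s1 = 16
  2a + 4b + s2 = 27
  a + s3 = 9
  b + s4 = 9
  a + 3b + s5 = 23
  a, b, s1, s2, s3, s4, s5 ≥ 0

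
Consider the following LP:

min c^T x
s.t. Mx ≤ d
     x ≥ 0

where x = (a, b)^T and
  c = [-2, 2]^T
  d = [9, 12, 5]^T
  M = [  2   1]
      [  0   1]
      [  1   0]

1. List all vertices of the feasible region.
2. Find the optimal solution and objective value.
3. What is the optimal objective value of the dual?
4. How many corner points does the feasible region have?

1. (0, 0), (4.5, 0), (0, 9)
2. a = 4.5, b = 0, z = -9
3. -9 (by strong duality, equal to the primal optimum)
4. 3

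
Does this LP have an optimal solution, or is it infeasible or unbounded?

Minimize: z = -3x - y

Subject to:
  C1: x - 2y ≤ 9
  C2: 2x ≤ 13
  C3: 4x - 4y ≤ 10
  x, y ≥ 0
Feasible point: (0, 0) satisfies every constraint, so the LP is feasible.
Direction d = (0, 1): for each constraint row a, a·d ≤ 0 —
  (1)(0) + (-2)(1) = -2 ≤ 0
  (2)(0) + (0)(1) = 0 ≤ 0
  (4)(0) + (-4)(1) = -4 ≤ 0
and d ≥ 0, so (0, 0) + t·d stays feasible for every t ≥ 0. Along this ray z = -3x - y changes by -1 per unit t, so z → −∞.

Unbounded — the objective can decrease without bound over the feasible region.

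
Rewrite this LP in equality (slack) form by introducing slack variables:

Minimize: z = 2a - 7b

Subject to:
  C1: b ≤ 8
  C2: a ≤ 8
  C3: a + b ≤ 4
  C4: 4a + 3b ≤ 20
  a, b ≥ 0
min z = 2a - 7b

s.t.
  b + s1 = 8
  a + s2 = 8
  a + b + s3 = 4
  4a + 3b + s4 = 20
  a, b, s1, s2, s3, s4 ≥ 0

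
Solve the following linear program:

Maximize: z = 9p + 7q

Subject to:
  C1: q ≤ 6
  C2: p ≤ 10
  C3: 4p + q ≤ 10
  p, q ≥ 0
Each vertex is the intersection of two constraint boundaries that also satisfies all remaining constraints:
  p = 0 and q = 0 → (0, 0)
  4p + q = 10 and q = 0 → (2.5, 0)
  q = 6 and 4p + q = 10 → (1, 6)
  q = 6 and p = 0 → (0, 6)

Evaluating z = 9p + 7q at each vertex:
  (0, 0): z = 0
  (2.5, 0): z = 22.5
  (1, 6): z = 51
  (0, 6): z = 42

The maximum is at (1, 6) with z = 51.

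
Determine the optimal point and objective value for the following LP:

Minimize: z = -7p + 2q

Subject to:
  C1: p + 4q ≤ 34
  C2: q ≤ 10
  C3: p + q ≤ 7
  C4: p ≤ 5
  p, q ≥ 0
p = 5, q = 0, z = -35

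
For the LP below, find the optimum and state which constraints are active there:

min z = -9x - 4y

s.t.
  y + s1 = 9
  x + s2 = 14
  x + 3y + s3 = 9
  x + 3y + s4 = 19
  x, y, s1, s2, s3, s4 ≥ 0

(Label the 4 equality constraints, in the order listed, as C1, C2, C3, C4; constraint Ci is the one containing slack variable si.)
Optimal: x = 9, y = 0
Slack at optimum:
  C1: slack = 9
  C2: slack = 5
  C3: slack = 0 (binding)
  C4: slack = 10
  x ≥ 0: x = 9
  y ≥ 0: y = 0 (binding)
Binding constraints: C3, y ≥ 0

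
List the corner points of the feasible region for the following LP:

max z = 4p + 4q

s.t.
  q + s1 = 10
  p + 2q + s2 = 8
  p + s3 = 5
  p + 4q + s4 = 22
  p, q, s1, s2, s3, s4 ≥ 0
Each vertex is the intersection of two constraint boundaries that also satisfies all remaining constraints:
  p = 0 and q = 0 → (0, 0)
  p = 5 and q = 0 → (5, 0)
  p + 2q = 8 and p = 5 → (5, 1.5)
  p + 2q = 8 and p = 0 → (0, 4)

Vertices: (0, 0), (5, 0), (5, 1.5), (0, 4)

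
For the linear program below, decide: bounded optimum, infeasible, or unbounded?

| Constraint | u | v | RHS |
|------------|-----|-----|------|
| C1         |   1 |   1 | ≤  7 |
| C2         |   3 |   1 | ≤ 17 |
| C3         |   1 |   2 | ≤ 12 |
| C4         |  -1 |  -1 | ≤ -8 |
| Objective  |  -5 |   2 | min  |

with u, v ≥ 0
C1 requires u + v ≤ 7, while C4 (-u - v ≤ -8) is equivalent to u + v ≥ 8. Together they would need 8 ≤ u + v ≤ 7, which is impossible since 8 > 7. No point satisfies all constraints.

The feasible region is empty; the LP is infeasible.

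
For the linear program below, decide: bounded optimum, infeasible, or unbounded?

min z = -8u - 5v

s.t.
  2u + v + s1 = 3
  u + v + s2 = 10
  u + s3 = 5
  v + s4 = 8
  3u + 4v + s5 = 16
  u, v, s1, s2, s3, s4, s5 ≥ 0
The point (0, 3) satisfies every constraint, so the LP is feasible; the constraints give u ≤ 5 and v ≤ 8, which with u, v ≥ 0 keep the feasible region inside a bounded box. A feasible, bounded LP attains a finite optimum at a vertex.

Evaluating z = -8u - 5v at each vertex:
  (0, 0): z = 0
  (1.5, 0): z = -12
  (0, 3): z = -15

The LP has an optimal solution: (0, 3) with z = -15.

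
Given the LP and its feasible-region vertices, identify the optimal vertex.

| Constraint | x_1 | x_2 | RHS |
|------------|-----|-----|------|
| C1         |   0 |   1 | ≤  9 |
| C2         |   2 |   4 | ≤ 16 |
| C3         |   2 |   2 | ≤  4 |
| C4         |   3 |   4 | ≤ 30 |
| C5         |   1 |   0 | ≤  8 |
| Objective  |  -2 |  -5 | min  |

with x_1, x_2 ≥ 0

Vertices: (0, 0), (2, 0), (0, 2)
(0, 2) with z = -10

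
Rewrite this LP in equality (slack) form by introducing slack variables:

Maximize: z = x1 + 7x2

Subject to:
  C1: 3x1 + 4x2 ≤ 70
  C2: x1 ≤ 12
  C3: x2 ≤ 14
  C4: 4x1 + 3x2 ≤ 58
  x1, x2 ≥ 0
max z = x1 + 7x2

s.t.
  3x1 + 4x2 + s1 = 70
  x1 + s2 = 12
  x2 + s3 = 14
  4x1 + 3x2 + s4 = 58
  x1, x2, s1, s2, s3, s4 ≥ 0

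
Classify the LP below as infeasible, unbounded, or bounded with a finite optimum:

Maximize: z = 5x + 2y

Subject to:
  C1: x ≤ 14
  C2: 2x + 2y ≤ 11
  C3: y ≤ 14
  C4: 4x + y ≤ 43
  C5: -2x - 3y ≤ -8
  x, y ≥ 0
The point (5.5, 0) satisfies every constraint, so the LP is feasible; the constraints give x ≤ 14 and y ≤ 14, which with x, y ≥ 0 keep the feasible region inside a bounded box. A feasible, bounded LP attains a finite optimum at a vertex.

Evaluating z = 5x + 2y at each vertex:
  (4, 0): z = 20
  (5.5, 0): z = 27.5
  (0, 5.5): z = 11
  (0, 2.667): z = 5.333

Bounded optimum: z* = 27.5 at (5.5, 0).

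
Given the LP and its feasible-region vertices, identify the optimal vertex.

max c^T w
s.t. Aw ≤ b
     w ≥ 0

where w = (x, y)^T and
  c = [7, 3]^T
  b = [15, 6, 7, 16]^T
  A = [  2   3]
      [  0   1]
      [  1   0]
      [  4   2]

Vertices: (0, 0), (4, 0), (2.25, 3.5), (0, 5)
Evaluating z = 7x + 3y at each vertex:
  (0, 0): z = 0
  (4, 0): z = 28
  (2.25, 3.5): z = 26.25
  (0, 5): z = 15

The largest value is z = 28, attained at (4, 0).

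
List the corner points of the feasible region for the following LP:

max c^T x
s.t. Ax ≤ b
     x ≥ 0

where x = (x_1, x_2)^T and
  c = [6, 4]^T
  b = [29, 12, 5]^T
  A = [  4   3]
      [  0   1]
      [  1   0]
Each vertex is the intersection of two constraint boundaries that also satisfies all remaining constraints:
  x_1 = 0 and x_2 = 0 → (0, 0)
  x_1 = 5 and x_2 = 0 → (5, 0)
  4x_1 + 3x_2 = 29 and x_1 = 5 → (5, 3)
  4x_1 + 3x_2 = 29 and x_1 = 0 → (0, 9.667)

Vertices: (0, 0), (5, 0), (5, 3), (0, 9.667)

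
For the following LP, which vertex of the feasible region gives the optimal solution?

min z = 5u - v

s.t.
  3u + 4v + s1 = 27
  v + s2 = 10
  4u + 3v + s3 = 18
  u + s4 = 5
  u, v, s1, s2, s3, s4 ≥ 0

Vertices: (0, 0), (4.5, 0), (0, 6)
Evaluating z = 5u - v at each vertex:
  (0, 0): z = 0
  (4.5, 0): z = 22.5
  (0, 6): z = -6

The smallest value is z = -6, attained at (0, 6).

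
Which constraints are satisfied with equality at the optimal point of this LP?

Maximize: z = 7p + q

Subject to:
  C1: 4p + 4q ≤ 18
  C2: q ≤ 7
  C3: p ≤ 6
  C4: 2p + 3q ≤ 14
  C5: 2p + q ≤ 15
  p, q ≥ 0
Optimal: p = 4.5, q = 0
Slack at optimum:
  C1: slack = 0 (binding)
  C2: slack = 7
  C3: slack = 1.5
  C4: slack = 5
  C5: slack = 6
  p ≥ 0: p = 4.5
  q ≥ 0: q = 0 (binding)
Binding constraints: C1, q ≥ 0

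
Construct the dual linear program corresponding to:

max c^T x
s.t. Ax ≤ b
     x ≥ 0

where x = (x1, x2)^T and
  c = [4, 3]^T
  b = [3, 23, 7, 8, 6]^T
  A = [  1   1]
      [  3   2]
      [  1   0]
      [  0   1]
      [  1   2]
Minimize: z = 3y1 + 23y2 + 7y3 + 8y4 + 6y5

Subject to:
  C1: -y1 - 3y2 - y3 - y5 ≤ -4
  C2: -y1 - 2y2 - y4 - 2y5 ≤ -3
  y1, y2, y3, y4, y5 ≥ 0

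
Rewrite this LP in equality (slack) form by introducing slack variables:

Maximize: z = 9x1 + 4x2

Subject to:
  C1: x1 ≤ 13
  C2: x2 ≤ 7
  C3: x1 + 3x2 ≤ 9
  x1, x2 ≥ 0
max z = 9x1 + 4x2

s.t.
  x1 + s1 = 13
  x2 + s2 = 7
  x1 + 3x2 + s3 = 9
  x1, x2, s1, s2, s3 ≥ 0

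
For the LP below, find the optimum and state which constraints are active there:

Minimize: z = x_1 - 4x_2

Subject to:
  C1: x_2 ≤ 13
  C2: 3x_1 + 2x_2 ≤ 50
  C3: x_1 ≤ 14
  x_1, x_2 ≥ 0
Optimal: x_1 = 0, x_2 = 13
Slack at optimum:
  C1: slack = 0 (binding)
  C2: slack = 24
  C3: slack = 14
  x_1 ≥ 0: x_1 = 0 (binding)
  x_2 ≥ 0: x_2 = 13
Binding constraints: C1, x_1 ≥ 0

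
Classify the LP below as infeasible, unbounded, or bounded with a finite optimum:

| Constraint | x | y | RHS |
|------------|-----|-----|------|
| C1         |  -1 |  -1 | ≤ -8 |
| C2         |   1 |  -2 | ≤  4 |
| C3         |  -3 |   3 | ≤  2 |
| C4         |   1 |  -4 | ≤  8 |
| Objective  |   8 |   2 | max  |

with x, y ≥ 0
Feasible point: (4, 4) satisfies every constraint, so the LP is feasible.
Direction d = (1, 1): for each constraint row a, a·d ≤ 0 —
  (-1)(1) + (-1)(1) = -2 ≤ 0
  (1)(1) + (-2)(1) = -1 ≤ 0
  (-3)(1) + (3)(1) = 0 ≤ 0
  (1)(1) + (-4)(1) = -3 ≤ 0
and d ≥ 0, so (4, 4) + t·d stays feasible for every t ≥ 0. Along this ray z = 8x + 2y changes by 10 per unit t, so z → +∞.

The LP is unbounded; z can be made arbitrarily large.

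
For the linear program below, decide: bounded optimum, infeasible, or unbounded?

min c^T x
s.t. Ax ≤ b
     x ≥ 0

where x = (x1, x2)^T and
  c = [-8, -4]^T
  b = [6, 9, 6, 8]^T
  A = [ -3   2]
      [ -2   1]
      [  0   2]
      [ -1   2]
Feasible point: (0, 0) satisfies every constraint, so the LP is feasible.
Direction d = (1, 0): for each constraint row a, a·d ≤ 0 —
  (-3)(1) + (2)(0) = -3 ≤ 0
  (-2)(1) + (1)(0) = -2 ≤ 0
  (0)(1) + (2)(0) = 0 ≤ 0
  (-1)(1) + (2)(0) = -1 ≤ 0
and d ≥ 0, so (0, 0) + t·d stays feasible for every t ≥ 0. Along this ray z = -8x1 - 4x2 changes by -8 per unit t, so z → −∞.

Unbounded: there is a feasible ray along which z → −∞.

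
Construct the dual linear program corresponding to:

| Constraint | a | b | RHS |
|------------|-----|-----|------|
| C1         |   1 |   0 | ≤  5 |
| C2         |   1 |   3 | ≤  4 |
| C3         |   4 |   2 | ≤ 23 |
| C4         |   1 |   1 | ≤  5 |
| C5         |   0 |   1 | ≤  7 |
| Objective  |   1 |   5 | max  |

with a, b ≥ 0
Minimize: z = 5y1 + 4y2 + 23y3 + 5y4 + 7y5

Subject to:
  C1: -y1 - y2 - 4y3 - y4 ≤ -1
  C2: -3y2 - 2y3 - y4 - y5 ≤ -5
  y1, y2, y3, y4, y5 ≥ 0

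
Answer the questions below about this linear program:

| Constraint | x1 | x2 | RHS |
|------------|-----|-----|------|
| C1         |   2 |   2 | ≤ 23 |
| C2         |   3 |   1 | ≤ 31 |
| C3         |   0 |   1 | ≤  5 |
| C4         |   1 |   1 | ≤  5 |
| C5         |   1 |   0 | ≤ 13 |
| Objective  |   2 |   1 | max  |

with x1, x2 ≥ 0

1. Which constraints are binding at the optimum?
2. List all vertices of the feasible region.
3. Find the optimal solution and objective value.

1. C4, x2 ≥ 0
2. (0, 0), (5, 0), (0, 5)
3. x1 = 5, x2 = 0, z = 10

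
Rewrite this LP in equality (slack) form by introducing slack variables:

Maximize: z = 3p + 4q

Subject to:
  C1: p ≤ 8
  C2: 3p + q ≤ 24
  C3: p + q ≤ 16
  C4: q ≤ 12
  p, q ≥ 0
max z = 3p + 4q

s.t.
  p + s1 = 8
  3p + q + s2 = 24
  p + q + s3 = 16
  q + s4 = 12
  p, q, s1, s2, s3, s4 ≥ 0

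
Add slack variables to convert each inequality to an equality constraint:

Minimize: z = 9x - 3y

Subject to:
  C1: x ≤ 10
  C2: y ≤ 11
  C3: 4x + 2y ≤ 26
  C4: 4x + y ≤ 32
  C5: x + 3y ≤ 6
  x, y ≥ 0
min z = 9x - 3y

s.t.
  x + s1 = 10
  y + s2 = 11
  4x + 2y + s3 = 26
  4x + y + s4 = 32
  x + 3y + s5 = 6
  x, y, s1, s2, s3, s4, s5 ≥ 0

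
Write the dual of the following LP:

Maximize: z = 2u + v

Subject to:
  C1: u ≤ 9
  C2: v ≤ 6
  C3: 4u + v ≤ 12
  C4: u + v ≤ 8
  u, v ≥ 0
Minimize: z = 9y1 + 6y2 + 12y3 + 8y4

Subject to:
  C1: -y1 - 4y3 - y4 ≤ -2
  C2: -y2 - y3 - y4 ≤ -1
  y1, y2, y3, y4 ≥ 0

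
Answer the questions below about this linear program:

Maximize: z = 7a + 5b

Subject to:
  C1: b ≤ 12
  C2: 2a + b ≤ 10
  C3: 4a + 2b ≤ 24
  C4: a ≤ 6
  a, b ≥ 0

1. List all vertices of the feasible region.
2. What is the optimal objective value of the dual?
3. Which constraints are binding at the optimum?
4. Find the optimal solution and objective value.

1. (0, 0), (5, 0), (0, 10)
2. 50 (by strong duality, equal to the primal optimum)
3. C2, a ≥ 0
4. a = 0, b = 10, z = 50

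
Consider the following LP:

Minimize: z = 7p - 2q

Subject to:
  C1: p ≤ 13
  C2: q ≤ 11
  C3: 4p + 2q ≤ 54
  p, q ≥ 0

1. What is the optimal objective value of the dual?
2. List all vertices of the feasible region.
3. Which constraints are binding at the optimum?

1. -22 (by strong duality, equal to the primal optimum)
2. (0, 0), (13, 0), (13, 1), (8, 11), (0, 11)
3. C2, p ≥ 0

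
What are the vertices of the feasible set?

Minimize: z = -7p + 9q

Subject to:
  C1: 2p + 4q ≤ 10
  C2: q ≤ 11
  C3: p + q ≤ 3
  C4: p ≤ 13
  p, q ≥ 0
Each vertex is the intersection of two constraint boundaries that also satisfies all remaining constraints:
  p = 0 and q = 0 → (0, 0)
  p + q = 3 and q = 0 → (3, 0)
  2p + 4q = 10 and p + q = 3 → (1, 2)
  2p + 4q = 10 and p = 0 → (0, 2.5)

Vertices: (0, 0), (3, 0), (1, 2), (0, 2.5)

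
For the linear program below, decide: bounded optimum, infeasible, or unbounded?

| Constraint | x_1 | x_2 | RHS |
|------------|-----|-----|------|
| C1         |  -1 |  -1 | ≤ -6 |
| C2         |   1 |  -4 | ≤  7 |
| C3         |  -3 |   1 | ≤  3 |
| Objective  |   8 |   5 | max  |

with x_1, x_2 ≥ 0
Feasible point: (1, 5) satisfies every constraint, so the LP is feasible.
Direction d = (1, 1): for each constraint row a, a·d ≤ 0 —
  (-1)(1) + (-1)(1) = -2 ≤ 0
  (1)(1) + (-4)(1) = -3 ≤ 0
  (-3)(1) + (1)(1) = -2 ≤ 0
and d ≥ 0, so (1, 5) + t·d stays feasible for every t ≥ 0. Along this ray z = 8x_1 + 5x_2 changes by 13 per unit t, so z → +∞.

Unbounded — the objective can increase without bound over the feasible region.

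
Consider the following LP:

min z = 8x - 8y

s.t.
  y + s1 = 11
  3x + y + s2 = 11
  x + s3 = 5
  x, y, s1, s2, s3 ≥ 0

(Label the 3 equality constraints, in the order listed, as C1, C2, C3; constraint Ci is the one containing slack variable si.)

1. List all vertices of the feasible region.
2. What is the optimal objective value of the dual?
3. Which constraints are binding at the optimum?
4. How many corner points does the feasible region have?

1. (0, 0), (3.667, 0), (0, 11)
2. -88 (by strong duality, equal to the primal optimum)
3. C1, C2, x ≥ 0
4. 3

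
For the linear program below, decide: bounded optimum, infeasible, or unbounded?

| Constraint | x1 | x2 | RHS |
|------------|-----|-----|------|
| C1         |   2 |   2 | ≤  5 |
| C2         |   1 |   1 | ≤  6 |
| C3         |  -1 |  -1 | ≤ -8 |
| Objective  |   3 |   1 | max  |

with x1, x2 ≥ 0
C2 requires x1 + x2 ≤ 6, while C3 (-x1 - x2 ≤ -8) is equivalent to x1 + x2 ≥ 8. Together they would need 8 ≤ x1 + x2 ≤ 6, which is impossible since 8 > 6. No point satisfies all constraints.

Infeasible — the constraint set is empty.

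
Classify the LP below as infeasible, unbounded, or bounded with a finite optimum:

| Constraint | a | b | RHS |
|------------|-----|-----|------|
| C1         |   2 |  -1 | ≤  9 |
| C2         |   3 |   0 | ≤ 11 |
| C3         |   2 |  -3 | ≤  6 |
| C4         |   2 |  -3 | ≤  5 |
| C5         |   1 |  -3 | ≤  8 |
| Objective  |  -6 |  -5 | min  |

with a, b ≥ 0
Feasible point: (0, 0) satisfies every constraint, so the LP is feasible.
Direction d = (0, 1): for each constraint row a, a·d ≤ 0 —
  (2)(0) + (-1)(1) = -1 ≤ 0
  (3)(0) + (0)(1) = 0 ≤ 0
  (2)(0) + (-3)(1) = -3 ≤ 0
  (2)(0) + (-3)(1) = -3 ≤ 0
  (1)(0) + (-3)(1) = -3 ≤ 0
and d ≥ 0, so (0, 0) + t·d stays feasible for every t ≥ 0. Along this ray z = -6a - 5b changes by -5 per unit t, so z → −∞.

Unbounded: there is a feasible ray along which z → −∞.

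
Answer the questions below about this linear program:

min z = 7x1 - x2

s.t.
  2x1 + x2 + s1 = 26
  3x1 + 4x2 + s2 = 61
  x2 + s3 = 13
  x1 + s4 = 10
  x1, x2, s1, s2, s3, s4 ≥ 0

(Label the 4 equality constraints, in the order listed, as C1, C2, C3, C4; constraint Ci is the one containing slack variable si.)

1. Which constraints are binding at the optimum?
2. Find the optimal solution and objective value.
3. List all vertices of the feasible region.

1. C3, x1 ≥ 0
2. x1 = 0, x2 = 13, z = -13
3. (0, 0), (10, 0), (10, 6), (8.6, 8.8), (3, 13), (0, 13)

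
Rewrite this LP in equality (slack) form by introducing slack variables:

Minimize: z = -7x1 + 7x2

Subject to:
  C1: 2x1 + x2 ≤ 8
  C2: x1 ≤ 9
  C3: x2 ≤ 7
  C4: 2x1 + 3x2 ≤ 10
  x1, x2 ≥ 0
min z = -7x1 + 7x2

s.t.
  2x1 + x2 + s1 = 8
  x1 + s2 = 9
  x2 + s3 = 7
  2x1 + 3x2 + s4 = 10
  x1, x2, s1, s2, s3, s4 ≥ 0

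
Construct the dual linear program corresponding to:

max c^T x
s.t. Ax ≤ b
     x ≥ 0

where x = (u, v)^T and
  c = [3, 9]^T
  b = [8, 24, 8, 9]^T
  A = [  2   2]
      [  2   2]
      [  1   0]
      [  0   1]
Minimize: z = 8y1 + 24y2 + 8y3 + 9y4

Subject to:
  C1: -2y1 - 2y2 - y3 ≤ -3
  C2: -2y1 - 2y2 - y4 ≤ -9
  y1, y2, y3, y4 ≥ 0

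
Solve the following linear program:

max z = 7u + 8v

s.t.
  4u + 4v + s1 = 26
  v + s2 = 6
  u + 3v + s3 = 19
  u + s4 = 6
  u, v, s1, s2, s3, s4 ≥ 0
Each vertex is the intersection of two constraint boundaries that also satisfies all remaining constraints:
  u = 0 and v = 0 → (0, 0)
  u = 6 and v = 0 → (6, 0)
  4u + 4v = 26 and u = 6 → (6, 0.5)
  4u + 4v = 26 and v = 6 → (0.5, 6)
  v = 6 and u = 0 → (0, 6)

Evaluating z = 7u + 8v at each vertex:
  (0, 0): z = 0
  (6, 0): z = 42
  (6, 0.5): z = 46
  (0.5, 6): z = 51.5
  (0, 6): z = 48

The maximum is at (0.5, 6) with z = 51.5.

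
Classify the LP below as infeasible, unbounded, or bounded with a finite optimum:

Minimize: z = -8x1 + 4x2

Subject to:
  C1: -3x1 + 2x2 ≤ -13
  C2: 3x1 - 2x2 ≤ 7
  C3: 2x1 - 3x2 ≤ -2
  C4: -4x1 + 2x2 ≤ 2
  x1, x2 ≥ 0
C2 requires 3x1 - 2x2 ≤ 7, while C1 (-3x1 + 2x2 ≤ -13) is equivalent to 3x1 - 2x2 ≥ 13. Together they would need 13 ≤ 3x1 - 2x2 ≤ 7, which is impossible since 13 > 7. No point satisfies all constraints.

Infeasible: no point satisfies all constraints simultaneously.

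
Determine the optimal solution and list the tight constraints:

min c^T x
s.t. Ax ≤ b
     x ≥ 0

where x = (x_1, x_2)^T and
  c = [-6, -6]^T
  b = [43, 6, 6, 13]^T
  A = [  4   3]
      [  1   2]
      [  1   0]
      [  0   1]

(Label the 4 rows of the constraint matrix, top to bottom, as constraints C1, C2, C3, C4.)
Optimal: x_1 = 6, x_2 = 0
Binding: C2, C3, x_2 ≥ 0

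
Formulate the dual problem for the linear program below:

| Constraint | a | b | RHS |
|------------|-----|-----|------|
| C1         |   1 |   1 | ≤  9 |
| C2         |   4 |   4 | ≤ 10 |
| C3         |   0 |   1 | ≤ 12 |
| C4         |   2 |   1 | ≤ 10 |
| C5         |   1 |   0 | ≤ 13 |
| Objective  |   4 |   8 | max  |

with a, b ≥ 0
Minimize: z = 9y1 + 10y2 + 12y3 + 10y4 + 13y5

Subject to:
  C1: -y1 - 4y2 - 2y4 - y5 ≤ -4
  C2: -y1 - 4y2 - y3 - y4 ≤ -8
  y1, y2, y3, y4, y5 ≥ 0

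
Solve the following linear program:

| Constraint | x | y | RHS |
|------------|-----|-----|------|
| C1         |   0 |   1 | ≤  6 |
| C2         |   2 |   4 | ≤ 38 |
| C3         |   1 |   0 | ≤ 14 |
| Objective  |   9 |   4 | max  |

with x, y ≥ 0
Each vertex is the intersection of two constraint boundaries that also satisfies all remaining constraints:
  x = 0 and y = 0 → (0, 0)
  x = 14 and y = 0 → (14, 0)
  2x + 4y = 38 and x = 14 → (14, 2.5)
  y = 6 and 2x + 4y = 38 → (7, 6)
  y = 6 and x = 0 → (0, 6)

Evaluating z = 9x + 4y at each vertex:
  (0, 0): z = 0
  (14, 0): z = 126
  (14, 2.5): z = 136
  (7, 6): z = 87
  (0, 6): z = 24

The maximum is at (14, 2.5) with z = 136.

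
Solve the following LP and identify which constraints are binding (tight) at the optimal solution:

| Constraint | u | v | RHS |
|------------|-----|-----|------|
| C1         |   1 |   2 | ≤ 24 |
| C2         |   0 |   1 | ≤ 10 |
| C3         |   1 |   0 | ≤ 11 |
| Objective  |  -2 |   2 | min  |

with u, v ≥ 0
Optimal: u = 11, v = 0
Slack at optimum:
  C1: slack = 13
  C2: slack = 10
  C3: slack = 0 (binding)
  u ≥ 0: u = 11
  v ≥ 0: v = 0 (binding)
Binding constraints: C3, v ≥ 0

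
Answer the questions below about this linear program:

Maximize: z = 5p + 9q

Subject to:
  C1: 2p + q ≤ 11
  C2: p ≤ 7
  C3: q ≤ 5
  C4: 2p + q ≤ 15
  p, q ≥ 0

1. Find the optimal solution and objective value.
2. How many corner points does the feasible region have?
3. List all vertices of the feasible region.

1. p = 3, q = 5, z = 60
2. 4
3. (0, 0), (5.5, 0), (3, 5), (0, 5)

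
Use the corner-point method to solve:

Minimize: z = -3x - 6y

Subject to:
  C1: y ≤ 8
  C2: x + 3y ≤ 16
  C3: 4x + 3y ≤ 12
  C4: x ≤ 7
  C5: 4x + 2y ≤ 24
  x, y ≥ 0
Each vertex is the intersection of two constraint boundaries that also satisfies all remaining constraints:
  x = 0 and y = 0 → (0, 0)
  4x + 3y = 12 and y = 0 → (3, 0)
  4x + 3y = 12 and x = 0 → (0, 4)

Evaluating z = -3x - 6y at each vertex:
  (0, 0): z = 0
  (3, 0): z = -9
  (0, 4): z = -24

The minimum is at (0, 4) with z = -24.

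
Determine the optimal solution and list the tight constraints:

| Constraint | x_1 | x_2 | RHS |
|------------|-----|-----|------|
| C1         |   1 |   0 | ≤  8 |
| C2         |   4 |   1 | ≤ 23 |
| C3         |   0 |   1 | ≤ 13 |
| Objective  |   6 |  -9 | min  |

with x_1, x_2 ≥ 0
Optimal: x_1 = 0, x_2 = 13
Slack at optimum:
  C1: slack = 8
  C2: slack = 10
  C3: slack = 0 (binding)
  x_1 ≥ 0: x_1 = 0 (binding)
  x_2 ≥ 0: x_2 = 13
Binding constraints: C3, x_1 ≥ 0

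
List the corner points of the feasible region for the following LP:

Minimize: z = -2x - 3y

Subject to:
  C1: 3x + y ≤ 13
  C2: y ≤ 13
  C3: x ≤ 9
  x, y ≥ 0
Each vertex is the intersection of two constraint boundaries that also satisfies all remaining constraints:
  x = 0 and y = 0 → (0, 0)
  3x + y = 13 and y = 0 → (4.333, 0)
  3x + y = 13 and y = 13 → (0, 13)

Vertices: (0, 0), (4.333, 0), (0, 13)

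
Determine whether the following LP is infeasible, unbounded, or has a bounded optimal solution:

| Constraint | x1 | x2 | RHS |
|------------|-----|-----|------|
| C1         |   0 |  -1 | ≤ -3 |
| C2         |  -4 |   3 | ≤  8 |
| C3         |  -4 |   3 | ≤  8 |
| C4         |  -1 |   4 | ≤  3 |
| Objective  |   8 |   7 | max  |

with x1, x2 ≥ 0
Feasible point: (9, 3) satisfies every constraint, so the LP is feasible.
Direction d = (1, 0): for each constraint row a, a·d ≤ 0 —
  (0)(1) + (-1)(0) = 0 ≤ 0
  (-4)(1) + (3)(0) = -4 ≤ 0
  (-4)(1) + (3)(0) = -4 ≤ 0
  (-1)(1) + (4)(0) = -1 ≤ 0
and d ≥ 0, so (9, 3) + t·d stays feasible for every t ≥ 0. Along this ray z = 8x1 + 7x2 changes by 8 per unit t, so z → +∞.

Unbounded: there is a feasible ray along which z → +∞.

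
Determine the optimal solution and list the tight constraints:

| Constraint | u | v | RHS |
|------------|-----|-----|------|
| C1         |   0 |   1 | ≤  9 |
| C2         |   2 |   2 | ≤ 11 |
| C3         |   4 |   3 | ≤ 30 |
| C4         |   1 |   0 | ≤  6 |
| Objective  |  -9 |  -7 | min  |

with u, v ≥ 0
Optimal: u = 5.5, v = 0
Slack at optimum:
  C1: slack = 9
  C2: slack = 0 (binding)
  C3: slack = 8
  C4: slack = 0.5
  u ≥ 0: u = 5.5
  v ≥ 0: v = 0 (binding)
Binding constraints: C2, v ≥ 0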